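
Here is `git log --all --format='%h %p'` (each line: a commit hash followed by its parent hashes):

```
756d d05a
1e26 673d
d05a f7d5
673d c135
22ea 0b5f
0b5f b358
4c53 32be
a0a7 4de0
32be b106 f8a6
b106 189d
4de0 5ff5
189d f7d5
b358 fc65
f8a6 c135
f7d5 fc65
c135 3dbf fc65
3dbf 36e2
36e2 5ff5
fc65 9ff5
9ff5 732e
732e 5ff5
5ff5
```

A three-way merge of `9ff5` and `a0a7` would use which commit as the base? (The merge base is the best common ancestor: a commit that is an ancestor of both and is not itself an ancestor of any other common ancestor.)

5ff5

Ancestors of 9ff5: {5ff5, 732e, 9ff5}.
Ancestors of a0a7: {4de0, 5ff5, a0a7}.
Common ancestors: {5ff5}.
The only common ancestor is 5ff5, so it is the merge base.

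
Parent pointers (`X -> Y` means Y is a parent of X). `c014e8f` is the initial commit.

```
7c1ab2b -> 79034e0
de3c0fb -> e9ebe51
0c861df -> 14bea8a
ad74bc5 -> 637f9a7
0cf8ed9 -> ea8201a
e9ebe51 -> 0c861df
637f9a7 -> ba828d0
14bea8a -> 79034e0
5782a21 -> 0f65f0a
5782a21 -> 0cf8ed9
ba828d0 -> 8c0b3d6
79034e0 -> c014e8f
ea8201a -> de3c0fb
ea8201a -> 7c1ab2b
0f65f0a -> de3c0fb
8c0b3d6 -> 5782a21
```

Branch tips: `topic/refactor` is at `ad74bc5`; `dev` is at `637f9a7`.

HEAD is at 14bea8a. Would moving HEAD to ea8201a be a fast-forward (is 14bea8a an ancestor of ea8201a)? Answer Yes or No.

A fast-forward from 14bea8a to ea8201a is possible iff 14bea8a is an ancestor of ea8201a.
Ancestors of ea8201a: {0c861df, 14bea8a, 79034e0, 7c1ab2b, c014e8f, de3c0fb, e9ebe51, ea8201a}.
14bea8a is among them, so fast-forward is possible.

Yes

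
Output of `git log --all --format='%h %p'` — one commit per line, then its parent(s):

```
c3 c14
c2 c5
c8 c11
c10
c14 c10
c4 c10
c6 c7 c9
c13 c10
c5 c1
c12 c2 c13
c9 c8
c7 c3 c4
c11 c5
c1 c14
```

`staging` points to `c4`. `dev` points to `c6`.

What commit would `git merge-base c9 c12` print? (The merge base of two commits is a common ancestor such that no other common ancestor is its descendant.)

Ancestors of c9: {c1, c10, c11, c14, c5, c8, c9}.
Ancestors of c12: {c1, c10, c12, c13, c14, c2, c5}.
Common ancestors: {c1, c10, c14, c5}.
Among these, c5 is not an ancestor of any other common ancestor — it is the merge base.

c5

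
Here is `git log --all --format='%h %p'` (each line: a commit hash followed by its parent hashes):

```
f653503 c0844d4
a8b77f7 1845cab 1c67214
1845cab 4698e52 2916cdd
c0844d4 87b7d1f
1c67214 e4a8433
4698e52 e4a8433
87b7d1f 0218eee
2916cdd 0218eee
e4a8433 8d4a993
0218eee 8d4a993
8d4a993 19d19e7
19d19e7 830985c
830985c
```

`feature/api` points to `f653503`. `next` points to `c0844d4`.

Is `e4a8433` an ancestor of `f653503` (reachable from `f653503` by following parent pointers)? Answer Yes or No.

No

Ancestors of f653503: {0218eee, 19d19e7, 830985c, 87b7d1f, 8d4a993, c0844d4, f653503}.
e4a8433 is not in that set, so it is not an ancestor of f653503.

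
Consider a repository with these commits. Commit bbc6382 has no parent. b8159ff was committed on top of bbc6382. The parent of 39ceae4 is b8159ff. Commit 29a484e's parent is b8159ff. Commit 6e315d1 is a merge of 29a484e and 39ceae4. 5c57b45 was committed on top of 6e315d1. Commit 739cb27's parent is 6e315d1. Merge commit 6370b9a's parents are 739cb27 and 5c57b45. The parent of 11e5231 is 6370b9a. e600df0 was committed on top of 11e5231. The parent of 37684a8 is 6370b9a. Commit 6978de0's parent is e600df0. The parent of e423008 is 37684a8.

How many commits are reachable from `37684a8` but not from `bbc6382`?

Reachable from 37684a8: {29a484e, 37684a8, 39ceae4, 5c57b45, 6370b9a, 6e315d1, 739cb27, b8159ff, bbc6382}.
Reachable from bbc6382: {bbc6382}.
In 37684a8's history but not bbc6382's: {29a484e, 37684a8, 39ceae4, 5c57b45, 6370b9a, 6e315d1, 739cb27, b8159ff} — 8 commits.

8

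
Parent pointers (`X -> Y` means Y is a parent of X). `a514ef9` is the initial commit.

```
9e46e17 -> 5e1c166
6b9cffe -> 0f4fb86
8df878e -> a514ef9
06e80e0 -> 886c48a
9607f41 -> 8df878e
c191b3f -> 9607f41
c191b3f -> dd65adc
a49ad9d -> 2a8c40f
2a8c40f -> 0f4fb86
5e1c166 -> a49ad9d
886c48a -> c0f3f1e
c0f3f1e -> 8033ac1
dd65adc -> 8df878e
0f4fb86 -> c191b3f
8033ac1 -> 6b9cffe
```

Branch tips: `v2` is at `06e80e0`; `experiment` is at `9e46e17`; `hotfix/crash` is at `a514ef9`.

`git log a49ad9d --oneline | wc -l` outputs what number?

Walking parent pointers from a49ad9d: reachable set = {0f4fb86, 2a8c40f, 8df878e, 9607f41, a49ad9d, a514ef9, c191b3f, dd65adc}.
That is 8 commits.

8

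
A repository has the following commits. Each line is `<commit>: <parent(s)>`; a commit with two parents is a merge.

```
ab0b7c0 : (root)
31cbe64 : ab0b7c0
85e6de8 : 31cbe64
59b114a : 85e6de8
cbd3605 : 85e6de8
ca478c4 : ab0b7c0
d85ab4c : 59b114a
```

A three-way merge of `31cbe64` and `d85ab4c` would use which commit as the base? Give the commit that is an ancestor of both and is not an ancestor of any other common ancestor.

Ancestors of 31cbe64: {31cbe64, ab0b7c0}.
Ancestors of d85ab4c: {31cbe64, 59b114a, 85e6de8, ab0b7c0, d85ab4c}.
Common ancestors: {31cbe64, ab0b7c0}.
Among these, 31cbe64 is not an ancestor of any other common ancestor — it is the merge base.

31cbe64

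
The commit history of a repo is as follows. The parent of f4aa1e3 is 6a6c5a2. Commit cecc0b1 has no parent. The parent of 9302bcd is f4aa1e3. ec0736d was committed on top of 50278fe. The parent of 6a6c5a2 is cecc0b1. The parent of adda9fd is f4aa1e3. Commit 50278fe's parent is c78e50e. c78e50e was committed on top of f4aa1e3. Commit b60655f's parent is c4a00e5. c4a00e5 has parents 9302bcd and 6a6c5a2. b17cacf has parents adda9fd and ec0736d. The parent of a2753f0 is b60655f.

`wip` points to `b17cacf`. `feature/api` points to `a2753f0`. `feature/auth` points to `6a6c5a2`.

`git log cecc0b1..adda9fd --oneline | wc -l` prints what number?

3

Reachable from adda9fd: {6a6c5a2, adda9fd, cecc0b1, f4aa1e3}.
Reachable from cecc0b1: {cecc0b1}.
In adda9fd's history but not cecc0b1's: {6a6c5a2, adda9fd, f4aa1e3} — 3 commits.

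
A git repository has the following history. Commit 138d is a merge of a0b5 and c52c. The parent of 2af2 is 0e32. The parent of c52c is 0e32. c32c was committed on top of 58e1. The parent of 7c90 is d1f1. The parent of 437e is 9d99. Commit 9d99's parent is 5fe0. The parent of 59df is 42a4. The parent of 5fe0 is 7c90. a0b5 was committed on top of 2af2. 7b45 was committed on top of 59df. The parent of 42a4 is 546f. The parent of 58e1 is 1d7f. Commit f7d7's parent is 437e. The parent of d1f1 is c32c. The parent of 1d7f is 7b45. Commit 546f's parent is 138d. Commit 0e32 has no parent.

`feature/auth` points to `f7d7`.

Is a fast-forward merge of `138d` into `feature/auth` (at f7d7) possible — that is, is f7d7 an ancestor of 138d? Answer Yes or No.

A fast-forward from f7d7 to 138d is possible iff f7d7 is an ancestor of 138d.
Ancestors of 138d: {0e32, 138d, 2af2, a0b5, c52c}.
f7d7 is not among them, so fast-forward is not possible.

No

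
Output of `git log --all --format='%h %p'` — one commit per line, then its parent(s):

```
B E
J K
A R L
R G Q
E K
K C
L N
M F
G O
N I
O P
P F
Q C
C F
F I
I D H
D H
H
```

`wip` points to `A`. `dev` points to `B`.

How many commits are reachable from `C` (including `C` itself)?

Walking parent pointers from C: reachable set = {C, D, F, H, I}.
That is 5 commits.

5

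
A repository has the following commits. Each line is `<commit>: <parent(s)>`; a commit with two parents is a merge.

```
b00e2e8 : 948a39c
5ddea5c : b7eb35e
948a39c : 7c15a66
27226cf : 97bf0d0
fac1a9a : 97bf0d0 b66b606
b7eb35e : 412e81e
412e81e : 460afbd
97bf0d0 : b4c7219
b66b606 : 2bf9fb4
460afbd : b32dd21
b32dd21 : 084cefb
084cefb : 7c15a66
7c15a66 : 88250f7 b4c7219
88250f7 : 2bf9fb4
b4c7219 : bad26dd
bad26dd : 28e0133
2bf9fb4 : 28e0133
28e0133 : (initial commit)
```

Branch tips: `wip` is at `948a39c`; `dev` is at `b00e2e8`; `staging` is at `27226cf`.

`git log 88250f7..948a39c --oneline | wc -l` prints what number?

4

Reachable from 948a39c: {28e0133, 2bf9fb4, 7c15a66, 88250f7, 948a39c, b4c7219, bad26dd}.
Reachable from 88250f7: {28e0133, 2bf9fb4, 88250f7}.
In 948a39c's history but not 88250f7's: {7c15a66, 948a39c, b4c7219, bad26dd} — 4 commits.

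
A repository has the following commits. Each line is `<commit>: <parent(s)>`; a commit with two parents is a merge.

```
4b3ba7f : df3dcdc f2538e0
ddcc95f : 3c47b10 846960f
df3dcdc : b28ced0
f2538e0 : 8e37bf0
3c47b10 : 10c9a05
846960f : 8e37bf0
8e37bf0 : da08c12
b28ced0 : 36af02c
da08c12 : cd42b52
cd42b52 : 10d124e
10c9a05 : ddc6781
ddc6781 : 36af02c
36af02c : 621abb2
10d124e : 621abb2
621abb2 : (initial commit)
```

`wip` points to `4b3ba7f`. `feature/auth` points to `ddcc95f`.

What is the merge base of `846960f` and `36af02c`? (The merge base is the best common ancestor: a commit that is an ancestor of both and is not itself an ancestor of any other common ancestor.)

621abb2

Ancestors of 846960f: {10d124e, 621abb2, 846960f, 8e37bf0, cd42b52, da08c12}.
Ancestors of 36af02c: {36af02c, 621abb2}.
Common ancestors: {621abb2}.
The only common ancestor is 621abb2, so it is the merge base.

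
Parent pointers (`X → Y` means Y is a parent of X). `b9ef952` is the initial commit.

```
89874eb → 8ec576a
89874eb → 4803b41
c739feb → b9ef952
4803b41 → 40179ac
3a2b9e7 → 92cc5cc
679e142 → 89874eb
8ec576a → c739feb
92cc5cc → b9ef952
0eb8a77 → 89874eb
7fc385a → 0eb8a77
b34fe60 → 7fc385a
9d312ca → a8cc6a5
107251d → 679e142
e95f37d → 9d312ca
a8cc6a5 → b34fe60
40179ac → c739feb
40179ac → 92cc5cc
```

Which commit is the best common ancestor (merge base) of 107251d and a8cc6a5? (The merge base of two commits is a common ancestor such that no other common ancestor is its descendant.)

Ancestors of 107251d: {107251d, 40179ac, 4803b41, 679e142, 89874eb, 8ec576a, 92cc5cc, b9ef952, c739feb}.
Ancestors of a8cc6a5: {0eb8a77, 40179ac, 4803b41, 7fc385a, 89874eb, 8ec576a, 92cc5cc, a8cc6a5, b34fe60, b9ef952, c739feb}.
Common ancestors: {40179ac, 4803b41, 89874eb, 8ec576a, 92cc5cc, b9ef952, c739feb}.
Among these, 89874eb is not an ancestor of any other common ancestor — it is the merge base.

89874eb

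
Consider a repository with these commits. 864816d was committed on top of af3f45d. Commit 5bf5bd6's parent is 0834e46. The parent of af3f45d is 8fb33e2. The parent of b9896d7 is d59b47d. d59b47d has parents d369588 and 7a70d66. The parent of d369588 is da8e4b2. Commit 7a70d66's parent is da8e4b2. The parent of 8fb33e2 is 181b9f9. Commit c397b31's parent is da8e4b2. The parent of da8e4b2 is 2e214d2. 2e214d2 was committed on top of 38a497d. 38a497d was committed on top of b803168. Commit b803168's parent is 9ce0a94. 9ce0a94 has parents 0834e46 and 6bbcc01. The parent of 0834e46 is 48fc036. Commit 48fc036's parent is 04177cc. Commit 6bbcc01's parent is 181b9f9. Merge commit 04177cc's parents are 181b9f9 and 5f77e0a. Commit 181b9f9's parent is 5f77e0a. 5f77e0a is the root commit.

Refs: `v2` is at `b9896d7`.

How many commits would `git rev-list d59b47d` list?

Walking parent pointers from d59b47d: reachable set = {04177cc, 0834e46, 181b9f9, 2e214d2, 38a497d, 48fc036, 5f77e0a, 6bbcc01, 7a70d66, 9ce0a94, b803168, d369588, d59b47d, da8e4b2}.
That is 14 commits.

14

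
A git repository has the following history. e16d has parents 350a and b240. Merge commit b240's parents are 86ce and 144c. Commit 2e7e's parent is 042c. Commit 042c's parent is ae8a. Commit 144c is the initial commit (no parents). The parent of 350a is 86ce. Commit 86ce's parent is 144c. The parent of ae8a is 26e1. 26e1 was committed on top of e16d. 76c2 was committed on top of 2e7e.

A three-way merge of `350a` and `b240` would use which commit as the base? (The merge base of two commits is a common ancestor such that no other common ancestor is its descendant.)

86ce

Ancestors of 350a: {144c, 350a, 86ce}.
Ancestors of b240: {144c, 86ce, b240}.
Common ancestors: {144c, 86ce}.
Among these, 86ce is not an ancestor of any other common ancestor — it is the merge base.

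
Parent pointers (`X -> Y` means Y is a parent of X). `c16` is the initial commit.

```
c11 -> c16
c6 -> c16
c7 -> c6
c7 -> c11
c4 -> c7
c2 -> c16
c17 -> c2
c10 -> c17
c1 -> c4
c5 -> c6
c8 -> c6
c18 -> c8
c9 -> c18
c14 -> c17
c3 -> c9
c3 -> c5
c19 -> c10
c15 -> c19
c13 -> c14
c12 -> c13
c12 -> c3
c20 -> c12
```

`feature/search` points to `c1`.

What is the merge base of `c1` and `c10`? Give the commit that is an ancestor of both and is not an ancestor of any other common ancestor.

c16

Ancestors of c1: {c1, c11, c16, c4, c6, c7}.
Ancestors of c10: {c10, c16, c17, c2}.
Common ancestors: {c16}.
The only common ancestor is c16, so it is the merge base.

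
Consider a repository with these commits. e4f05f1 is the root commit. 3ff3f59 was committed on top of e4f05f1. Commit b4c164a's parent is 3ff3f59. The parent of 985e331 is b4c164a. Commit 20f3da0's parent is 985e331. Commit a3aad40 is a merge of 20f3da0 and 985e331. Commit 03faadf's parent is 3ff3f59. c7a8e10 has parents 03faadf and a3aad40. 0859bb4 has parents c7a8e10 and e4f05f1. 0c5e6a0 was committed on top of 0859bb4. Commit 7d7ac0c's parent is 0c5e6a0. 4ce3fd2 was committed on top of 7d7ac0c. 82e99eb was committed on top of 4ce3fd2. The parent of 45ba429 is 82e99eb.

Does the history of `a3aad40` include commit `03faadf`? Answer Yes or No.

Ancestors of a3aad40: {20f3da0, 3ff3f59, 985e331, a3aad40, b4c164a, e4f05f1}.
03faadf is not in that set, so it is not an ancestor of a3aad40.

No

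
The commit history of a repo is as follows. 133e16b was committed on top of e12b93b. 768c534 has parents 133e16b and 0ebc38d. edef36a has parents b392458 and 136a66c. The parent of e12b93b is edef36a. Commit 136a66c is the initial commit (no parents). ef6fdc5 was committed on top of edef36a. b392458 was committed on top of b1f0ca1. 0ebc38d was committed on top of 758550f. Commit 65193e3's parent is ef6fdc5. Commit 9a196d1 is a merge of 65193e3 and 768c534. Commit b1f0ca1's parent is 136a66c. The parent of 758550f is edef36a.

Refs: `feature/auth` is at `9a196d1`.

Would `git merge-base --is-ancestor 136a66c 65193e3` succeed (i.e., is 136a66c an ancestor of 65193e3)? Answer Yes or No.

Ancestors of 65193e3 (commits reachable by following parents): {136a66c, 65193e3, b1f0ca1, b392458, edef36a, ef6fdc5}.
136a66c is in that set, so it is an ancestor of 65193e3.

Yes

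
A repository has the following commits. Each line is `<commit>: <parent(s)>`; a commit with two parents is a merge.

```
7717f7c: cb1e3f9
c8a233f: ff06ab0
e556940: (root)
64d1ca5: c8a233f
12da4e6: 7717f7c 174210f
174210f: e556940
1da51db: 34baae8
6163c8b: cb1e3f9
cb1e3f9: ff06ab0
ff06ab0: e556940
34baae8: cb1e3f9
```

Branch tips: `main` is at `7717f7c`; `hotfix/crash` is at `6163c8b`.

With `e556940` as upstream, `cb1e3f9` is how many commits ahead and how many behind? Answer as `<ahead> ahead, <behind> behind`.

2 ahead, 0 behind

Reachable from cb1e3f9: {cb1e3f9, e556940, ff06ab0}.
Reachable from e556940: {e556940}.
Only in cb1e3f9's history (ahead): {cb1e3f9, ff06ab0} — 2.
Only in e556940's history (behind): {} — 0.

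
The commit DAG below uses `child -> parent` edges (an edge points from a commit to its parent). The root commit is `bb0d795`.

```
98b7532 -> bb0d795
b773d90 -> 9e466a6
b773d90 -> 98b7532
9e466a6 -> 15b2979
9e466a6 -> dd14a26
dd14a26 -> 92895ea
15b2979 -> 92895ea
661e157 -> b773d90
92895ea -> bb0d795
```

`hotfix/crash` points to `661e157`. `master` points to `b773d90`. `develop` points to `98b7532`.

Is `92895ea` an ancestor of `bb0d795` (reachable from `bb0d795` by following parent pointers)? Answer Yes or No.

No

Ancestors of bb0d795: {bb0d795}.
92895ea is not in that set, so it is not an ancestor of bb0d795.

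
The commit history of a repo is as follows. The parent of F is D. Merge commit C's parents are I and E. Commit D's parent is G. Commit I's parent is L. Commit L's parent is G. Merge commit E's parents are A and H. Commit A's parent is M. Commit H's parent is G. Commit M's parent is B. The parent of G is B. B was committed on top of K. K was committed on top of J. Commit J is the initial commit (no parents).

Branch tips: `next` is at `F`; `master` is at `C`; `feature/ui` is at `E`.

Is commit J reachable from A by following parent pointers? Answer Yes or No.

Yes

Ancestors of A (commits reachable by following parents): {A, B, J, K, M}.
J is in that set, so it is an ancestor of A.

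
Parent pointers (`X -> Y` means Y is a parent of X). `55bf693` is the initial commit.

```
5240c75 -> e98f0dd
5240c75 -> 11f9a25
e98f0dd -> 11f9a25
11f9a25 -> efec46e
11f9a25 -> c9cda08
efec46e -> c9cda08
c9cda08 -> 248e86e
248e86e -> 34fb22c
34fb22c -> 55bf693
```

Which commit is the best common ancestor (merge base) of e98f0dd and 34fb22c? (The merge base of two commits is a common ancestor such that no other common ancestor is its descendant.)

34fb22c

Ancestors of e98f0dd: {11f9a25, 248e86e, 34fb22c, 55bf693, c9cda08, e98f0dd, efec46e}.
Ancestors of 34fb22c: {34fb22c, 55bf693}.
Common ancestors: {34fb22c, 55bf693}.
Among these, 34fb22c is not an ancestor of any other common ancestor — it is the merge base.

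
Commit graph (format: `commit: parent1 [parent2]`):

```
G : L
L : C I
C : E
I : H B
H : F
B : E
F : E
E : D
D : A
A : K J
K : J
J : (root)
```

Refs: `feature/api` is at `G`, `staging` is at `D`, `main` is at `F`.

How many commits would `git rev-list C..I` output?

Reachable from I: {A, B, D, E, F, H, I, J, K}.
Reachable from C: {A, C, D, E, J, K}.
In I's history but not C's: {B, F, H, I} — 4 commits.

4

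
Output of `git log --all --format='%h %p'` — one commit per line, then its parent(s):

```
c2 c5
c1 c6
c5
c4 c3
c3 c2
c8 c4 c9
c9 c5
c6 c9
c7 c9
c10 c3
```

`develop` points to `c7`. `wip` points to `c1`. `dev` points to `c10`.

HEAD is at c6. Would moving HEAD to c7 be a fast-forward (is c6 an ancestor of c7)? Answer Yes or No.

A fast-forward from c6 to c7 is possible iff c6 is an ancestor of c7.
Ancestors of c7: {c5, c7, c9}.
c6 is not among them, so fast-forward is not possible.

No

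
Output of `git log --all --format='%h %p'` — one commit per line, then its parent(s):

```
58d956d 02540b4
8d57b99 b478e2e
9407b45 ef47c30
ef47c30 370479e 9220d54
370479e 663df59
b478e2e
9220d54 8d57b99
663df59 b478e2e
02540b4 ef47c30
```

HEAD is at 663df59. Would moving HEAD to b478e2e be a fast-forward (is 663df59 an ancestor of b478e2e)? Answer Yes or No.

No

A fast-forward from 663df59 to b478e2e is possible iff 663df59 is an ancestor of b478e2e.
Ancestors of b478e2e: {b478e2e}.
663df59 is not among them, so fast-forward is not possible.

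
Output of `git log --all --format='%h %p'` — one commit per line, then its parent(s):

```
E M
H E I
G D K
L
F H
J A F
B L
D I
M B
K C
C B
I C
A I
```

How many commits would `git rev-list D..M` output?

Reachable from M: {B, L, M}.
Reachable from D: {B, C, D, I, L}.
In M's history but not D's: {M} — 1 commit.

1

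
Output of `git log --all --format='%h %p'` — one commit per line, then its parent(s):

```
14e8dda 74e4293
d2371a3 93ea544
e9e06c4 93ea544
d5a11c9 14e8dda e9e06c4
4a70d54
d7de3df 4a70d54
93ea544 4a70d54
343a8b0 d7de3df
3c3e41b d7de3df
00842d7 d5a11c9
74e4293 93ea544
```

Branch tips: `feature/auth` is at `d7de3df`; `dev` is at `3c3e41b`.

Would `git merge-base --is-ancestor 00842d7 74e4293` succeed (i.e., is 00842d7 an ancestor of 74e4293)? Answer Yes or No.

Ancestors of 74e4293: {4a70d54, 74e4293, 93ea544}.
00842d7 is not in that set, so it is not an ancestor of 74e4293.

No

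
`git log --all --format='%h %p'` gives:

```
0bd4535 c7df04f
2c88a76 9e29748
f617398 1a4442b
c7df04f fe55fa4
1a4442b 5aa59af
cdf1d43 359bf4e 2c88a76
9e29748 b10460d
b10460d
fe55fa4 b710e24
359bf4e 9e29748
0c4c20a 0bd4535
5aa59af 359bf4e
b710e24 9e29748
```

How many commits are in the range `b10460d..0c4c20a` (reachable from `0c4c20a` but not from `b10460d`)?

Reachable from 0c4c20a: {0bd4535, 0c4c20a, 9e29748, b10460d, b710e24, c7df04f, fe55fa4}.
Reachable from b10460d: {b10460d}.
In 0c4c20a's history but not b10460d's: {0bd4535, 0c4c20a, 9e29748, b710e24, c7df04f, fe55fa4} — 6 commits.

6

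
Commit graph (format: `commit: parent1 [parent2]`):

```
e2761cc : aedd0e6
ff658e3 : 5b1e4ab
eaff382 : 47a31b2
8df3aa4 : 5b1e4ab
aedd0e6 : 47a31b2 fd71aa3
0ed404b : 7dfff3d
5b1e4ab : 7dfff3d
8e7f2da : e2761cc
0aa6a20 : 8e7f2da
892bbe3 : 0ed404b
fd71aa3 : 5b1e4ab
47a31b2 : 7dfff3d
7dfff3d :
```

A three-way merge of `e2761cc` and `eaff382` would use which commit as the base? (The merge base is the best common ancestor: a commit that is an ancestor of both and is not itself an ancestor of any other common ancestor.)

Ancestors of e2761cc: {47a31b2, 5b1e4ab, 7dfff3d, aedd0e6, e2761cc, fd71aa3}.
Ancestors of eaff382: {47a31b2, 7dfff3d, eaff382}.
Common ancestors: {47a31b2, 7dfff3d}.
Among these, 47a31b2 is not an ancestor of any other common ancestor — it is the merge base.

47a31b2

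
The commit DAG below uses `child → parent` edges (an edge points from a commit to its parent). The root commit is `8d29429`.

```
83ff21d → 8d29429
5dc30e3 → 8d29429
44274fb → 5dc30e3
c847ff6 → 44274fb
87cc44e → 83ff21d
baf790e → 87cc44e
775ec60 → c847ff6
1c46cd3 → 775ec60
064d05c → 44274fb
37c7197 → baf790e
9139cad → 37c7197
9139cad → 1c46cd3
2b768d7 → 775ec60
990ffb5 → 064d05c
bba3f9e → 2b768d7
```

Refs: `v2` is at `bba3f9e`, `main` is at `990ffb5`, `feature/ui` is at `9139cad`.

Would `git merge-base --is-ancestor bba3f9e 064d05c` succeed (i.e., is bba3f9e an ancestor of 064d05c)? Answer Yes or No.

No

Ancestors of 064d05c: {064d05c, 44274fb, 5dc30e3, 8d29429}.
bba3f9e is not in that set, so it is not an ancestor of 064d05c.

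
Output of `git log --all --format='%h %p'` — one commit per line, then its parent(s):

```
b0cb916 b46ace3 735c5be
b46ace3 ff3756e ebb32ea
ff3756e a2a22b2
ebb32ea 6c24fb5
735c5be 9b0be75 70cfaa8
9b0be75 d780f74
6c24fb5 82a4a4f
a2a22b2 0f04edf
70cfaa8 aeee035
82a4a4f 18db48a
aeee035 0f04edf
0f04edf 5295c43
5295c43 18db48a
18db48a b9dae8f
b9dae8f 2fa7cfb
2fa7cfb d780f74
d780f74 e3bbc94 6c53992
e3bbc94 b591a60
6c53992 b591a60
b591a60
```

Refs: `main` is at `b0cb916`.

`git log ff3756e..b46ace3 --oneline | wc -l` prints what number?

Reachable from b46ace3: {0f04edf, 18db48a, 2fa7cfb, 5295c43, 6c24fb5, 6c53992, 82a4a4f, a2a22b2, b46ace3, b591a60, b9dae8f, d780f74, e3bbc94, ebb32ea, ff3756e}.
Reachable from ff3756e: {0f04edf, 18db48a, 2fa7cfb, 5295c43, 6c53992, a2a22b2, b591a60, b9dae8f, d780f74, e3bbc94, ff3756e}.
In b46ace3's history but not ff3756e's: {6c24fb5, 82a4a4f, b46ace3, ebb32ea} — 4 commits.

4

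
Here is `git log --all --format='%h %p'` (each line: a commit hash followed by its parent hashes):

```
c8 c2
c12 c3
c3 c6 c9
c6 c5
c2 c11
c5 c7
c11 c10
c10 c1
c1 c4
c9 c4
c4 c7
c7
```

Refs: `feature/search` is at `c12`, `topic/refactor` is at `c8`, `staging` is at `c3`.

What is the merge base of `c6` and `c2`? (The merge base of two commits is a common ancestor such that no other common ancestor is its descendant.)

Ancestors of c6: {c5, c6, c7}.
Ancestors of c2: {c1, c10, c11, c2, c4, c7}.
Common ancestors: {c7}.
The only common ancestor is c7, so it is the merge base.

c7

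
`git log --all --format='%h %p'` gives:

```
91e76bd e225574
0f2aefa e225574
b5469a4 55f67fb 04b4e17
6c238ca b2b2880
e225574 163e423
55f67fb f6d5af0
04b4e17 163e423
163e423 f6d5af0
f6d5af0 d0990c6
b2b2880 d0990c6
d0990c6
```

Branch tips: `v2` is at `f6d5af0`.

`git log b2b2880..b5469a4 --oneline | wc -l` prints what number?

Reachable from b5469a4: {04b4e17, 163e423, 55f67fb, b5469a4, d0990c6, f6d5af0}.
Reachable from b2b2880: {b2b2880, d0990c6}.
In b5469a4's history but not b2b2880's: {04b4e17, 163e423, 55f67fb, b5469a4, f6d5af0} — 5 commits.

5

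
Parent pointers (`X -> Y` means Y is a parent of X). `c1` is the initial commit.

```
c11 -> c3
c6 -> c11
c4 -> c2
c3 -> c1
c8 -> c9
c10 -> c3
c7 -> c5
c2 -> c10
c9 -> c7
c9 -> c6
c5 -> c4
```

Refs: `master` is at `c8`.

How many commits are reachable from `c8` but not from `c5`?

Reachable from c8: {c1, c10, c11, c2, c3, c4, c5, c6, c7, c8, c9}.
Reachable from c5: {c1, c10, c2, c3, c4, c5}.
In c8's history but not c5's: {c11, c6, c7, c8, c9} — 5 commits.

5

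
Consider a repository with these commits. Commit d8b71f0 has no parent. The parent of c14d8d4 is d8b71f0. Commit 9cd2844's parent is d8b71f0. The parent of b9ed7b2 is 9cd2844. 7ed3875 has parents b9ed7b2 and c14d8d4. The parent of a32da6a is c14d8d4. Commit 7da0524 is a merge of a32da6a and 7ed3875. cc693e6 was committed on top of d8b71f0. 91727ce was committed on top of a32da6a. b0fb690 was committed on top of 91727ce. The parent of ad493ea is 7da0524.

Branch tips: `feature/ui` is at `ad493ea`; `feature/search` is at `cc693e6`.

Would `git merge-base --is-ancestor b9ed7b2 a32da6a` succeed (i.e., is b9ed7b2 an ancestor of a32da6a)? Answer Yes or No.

No

Ancestors of a32da6a: {a32da6a, c14d8d4, d8b71f0}.
b9ed7b2 is not in that set, so it is not an ancestor of a32da6a.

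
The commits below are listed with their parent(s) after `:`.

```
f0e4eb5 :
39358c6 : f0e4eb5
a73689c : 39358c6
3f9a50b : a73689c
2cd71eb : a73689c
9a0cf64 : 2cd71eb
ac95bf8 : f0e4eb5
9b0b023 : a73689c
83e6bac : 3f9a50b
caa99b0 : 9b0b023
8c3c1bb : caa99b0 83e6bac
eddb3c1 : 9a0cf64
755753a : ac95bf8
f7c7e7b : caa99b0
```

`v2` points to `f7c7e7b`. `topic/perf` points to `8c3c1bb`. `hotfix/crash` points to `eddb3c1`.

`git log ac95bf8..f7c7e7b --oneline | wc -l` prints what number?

Reachable from f7c7e7b: {39358c6, 9b0b023, a73689c, caa99b0, f0e4eb5, f7c7e7b}.
Reachable from ac95bf8: {ac95bf8, f0e4eb5}.
In f7c7e7b's history but not ac95bf8's: {39358c6, 9b0b023, a73689c, caa99b0, f7c7e7b} — 5 commits.

5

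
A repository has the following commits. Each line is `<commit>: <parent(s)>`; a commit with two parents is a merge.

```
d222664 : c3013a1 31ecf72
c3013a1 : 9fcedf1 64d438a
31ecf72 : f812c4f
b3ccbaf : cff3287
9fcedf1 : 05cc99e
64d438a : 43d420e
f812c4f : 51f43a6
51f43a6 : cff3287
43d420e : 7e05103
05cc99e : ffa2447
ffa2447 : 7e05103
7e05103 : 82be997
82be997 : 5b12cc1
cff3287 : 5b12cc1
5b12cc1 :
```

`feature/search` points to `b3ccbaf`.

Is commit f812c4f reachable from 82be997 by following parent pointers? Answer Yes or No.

No

Ancestors of 82be997: {5b12cc1, 82be997}.
f812c4f is not in that set, so it is not an ancestor of 82be997.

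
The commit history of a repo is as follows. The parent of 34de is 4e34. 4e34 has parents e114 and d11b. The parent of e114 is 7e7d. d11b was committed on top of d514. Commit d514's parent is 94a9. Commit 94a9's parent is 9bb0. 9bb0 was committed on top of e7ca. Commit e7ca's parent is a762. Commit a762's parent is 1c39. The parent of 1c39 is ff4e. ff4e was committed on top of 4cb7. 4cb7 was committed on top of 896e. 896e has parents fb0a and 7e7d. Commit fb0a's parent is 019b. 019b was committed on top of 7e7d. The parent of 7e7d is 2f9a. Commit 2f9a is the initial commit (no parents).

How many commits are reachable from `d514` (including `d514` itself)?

Walking parent pointers from d514: reachable set = {019b, 1c39, 2f9a, 4cb7, 7e7d, 896e, 94a9, 9bb0, a762, d514, e7ca, fb0a, ff4e}.
That is 13 commits.

13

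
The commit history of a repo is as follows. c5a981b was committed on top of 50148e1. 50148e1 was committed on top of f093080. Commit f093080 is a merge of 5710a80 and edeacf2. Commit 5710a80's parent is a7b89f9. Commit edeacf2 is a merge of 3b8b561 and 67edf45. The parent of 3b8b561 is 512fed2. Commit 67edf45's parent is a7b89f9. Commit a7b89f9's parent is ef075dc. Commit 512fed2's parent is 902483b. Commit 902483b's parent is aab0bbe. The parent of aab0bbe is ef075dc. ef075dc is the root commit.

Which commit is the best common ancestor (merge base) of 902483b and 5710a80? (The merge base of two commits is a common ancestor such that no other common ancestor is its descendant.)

ef075dc

Ancestors of 902483b: {902483b, aab0bbe, ef075dc}.
Ancestors of 5710a80: {5710a80, a7b89f9, ef075dc}.
Common ancestors: {ef075dc}.
The only common ancestor is ef075dc, so it is the merge base.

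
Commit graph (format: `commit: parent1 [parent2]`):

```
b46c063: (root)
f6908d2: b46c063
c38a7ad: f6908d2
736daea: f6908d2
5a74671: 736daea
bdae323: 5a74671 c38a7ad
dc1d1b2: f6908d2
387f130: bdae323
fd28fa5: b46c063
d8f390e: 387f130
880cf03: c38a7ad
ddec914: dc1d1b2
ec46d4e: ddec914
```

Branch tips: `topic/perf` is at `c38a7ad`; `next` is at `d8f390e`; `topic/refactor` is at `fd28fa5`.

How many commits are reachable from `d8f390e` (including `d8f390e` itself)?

8

Walking parent pointers from d8f390e: reachable set = {387f130, 5a74671, 736daea, b46c063, bdae323, c38a7ad, d8f390e, f6908d2}.
That is 8 commits.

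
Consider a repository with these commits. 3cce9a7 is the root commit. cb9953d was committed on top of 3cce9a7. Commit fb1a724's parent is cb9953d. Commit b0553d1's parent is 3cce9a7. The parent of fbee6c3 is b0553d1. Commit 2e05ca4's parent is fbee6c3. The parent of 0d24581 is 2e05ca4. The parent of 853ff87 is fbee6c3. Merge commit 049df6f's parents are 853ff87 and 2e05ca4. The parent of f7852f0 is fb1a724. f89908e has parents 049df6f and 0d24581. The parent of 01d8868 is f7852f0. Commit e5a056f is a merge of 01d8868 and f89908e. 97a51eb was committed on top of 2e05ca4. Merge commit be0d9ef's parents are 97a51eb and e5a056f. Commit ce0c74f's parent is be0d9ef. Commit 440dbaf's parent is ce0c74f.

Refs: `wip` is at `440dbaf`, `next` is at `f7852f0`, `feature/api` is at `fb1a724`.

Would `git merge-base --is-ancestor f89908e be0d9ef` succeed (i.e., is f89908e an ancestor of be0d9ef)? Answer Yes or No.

Ancestors of be0d9ef (commits reachable by following parents): {01d8868, 049df6f, 0d24581, 2e05ca4, 3cce9a7, 853ff87, 97a51eb, b0553d1, be0d9ef, cb9953d, e5a056f, f7852f0, f89908e, fb1a724, fbee6c3}.
f89908e is in that set, so it is an ancestor of be0d9ef.

Yes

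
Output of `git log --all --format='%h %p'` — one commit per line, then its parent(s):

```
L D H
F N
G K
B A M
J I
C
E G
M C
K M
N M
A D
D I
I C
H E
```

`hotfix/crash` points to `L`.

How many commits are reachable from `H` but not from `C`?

5

Reachable from H: {C, E, G, H, K, M}.
Reachable from C: {C}.
In H's history but not C's: {E, G, H, K, M} — 5 commits.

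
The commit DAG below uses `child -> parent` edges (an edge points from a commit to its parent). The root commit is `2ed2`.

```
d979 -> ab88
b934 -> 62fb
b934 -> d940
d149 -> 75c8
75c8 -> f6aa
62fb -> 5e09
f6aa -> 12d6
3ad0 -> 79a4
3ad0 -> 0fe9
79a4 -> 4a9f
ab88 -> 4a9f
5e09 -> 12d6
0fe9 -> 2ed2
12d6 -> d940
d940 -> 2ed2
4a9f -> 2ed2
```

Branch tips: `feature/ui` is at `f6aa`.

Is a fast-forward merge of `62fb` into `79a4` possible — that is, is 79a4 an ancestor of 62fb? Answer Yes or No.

No

A fast-forward from 79a4 to 62fb is possible iff 79a4 is an ancestor of 62fb.
Ancestors of 62fb: {12d6, 2ed2, 5e09, 62fb, d940}.
79a4 is not among them, so fast-forward is not possible.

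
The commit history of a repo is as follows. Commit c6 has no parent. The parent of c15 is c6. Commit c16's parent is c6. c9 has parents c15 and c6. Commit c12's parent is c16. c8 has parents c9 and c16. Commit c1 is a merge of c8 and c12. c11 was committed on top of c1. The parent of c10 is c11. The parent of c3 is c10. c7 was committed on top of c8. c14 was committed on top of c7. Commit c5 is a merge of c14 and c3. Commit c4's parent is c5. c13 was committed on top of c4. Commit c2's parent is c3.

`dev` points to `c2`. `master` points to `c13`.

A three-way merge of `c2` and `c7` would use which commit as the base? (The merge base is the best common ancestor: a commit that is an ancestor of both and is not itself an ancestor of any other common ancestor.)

Ancestors of c2: {c1, c10, c11, c12, c15, c16, c2, c3, c6, c8, c9}.
Ancestors of c7: {c15, c16, c6, c7, c8, c9}.
Common ancestors: {c15, c16, c6, c8, c9}.
Among these, c8 is not an ancestor of any other common ancestor — it is the merge base.

c8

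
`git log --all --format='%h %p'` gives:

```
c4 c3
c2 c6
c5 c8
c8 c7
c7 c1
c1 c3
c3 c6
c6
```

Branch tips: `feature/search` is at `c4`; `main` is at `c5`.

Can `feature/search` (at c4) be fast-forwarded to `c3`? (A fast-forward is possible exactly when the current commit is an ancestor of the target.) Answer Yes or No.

A fast-forward from c4 to c3 is possible iff c4 is an ancestor of c3.
Ancestors of c3: {c3, c6}.
c4 is not among them, so fast-forward is not possible.

No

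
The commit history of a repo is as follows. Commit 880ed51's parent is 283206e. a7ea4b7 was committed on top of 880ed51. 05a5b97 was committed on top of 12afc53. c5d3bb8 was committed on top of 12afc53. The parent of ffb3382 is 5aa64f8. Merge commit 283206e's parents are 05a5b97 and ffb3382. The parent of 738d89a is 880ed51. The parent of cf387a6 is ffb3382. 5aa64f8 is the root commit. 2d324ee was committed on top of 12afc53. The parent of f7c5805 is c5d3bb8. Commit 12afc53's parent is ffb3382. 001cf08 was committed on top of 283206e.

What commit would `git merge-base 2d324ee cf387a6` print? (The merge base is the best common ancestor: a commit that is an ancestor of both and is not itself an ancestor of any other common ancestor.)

ffb3382

Ancestors of 2d324ee: {12afc53, 2d324ee, 5aa64f8, ffb3382}.
Ancestors of cf387a6: {5aa64f8, cf387a6, ffb3382}.
Common ancestors: {5aa64f8, ffb3382}.
Among these, ffb3382 is not an ancestor of any other common ancestor — it is the merge base.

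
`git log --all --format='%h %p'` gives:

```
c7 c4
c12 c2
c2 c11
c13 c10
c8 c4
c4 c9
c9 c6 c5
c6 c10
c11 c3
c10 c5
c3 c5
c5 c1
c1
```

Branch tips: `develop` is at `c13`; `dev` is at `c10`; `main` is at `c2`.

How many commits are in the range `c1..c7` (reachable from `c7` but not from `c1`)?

Reachable from c7: {c1, c10, c4, c5, c6, c7, c9}.
Reachable from c1: {c1}.
In c7's history but not c1's: {c10, c4, c5, c6, c7, c9} — 6 commits.

6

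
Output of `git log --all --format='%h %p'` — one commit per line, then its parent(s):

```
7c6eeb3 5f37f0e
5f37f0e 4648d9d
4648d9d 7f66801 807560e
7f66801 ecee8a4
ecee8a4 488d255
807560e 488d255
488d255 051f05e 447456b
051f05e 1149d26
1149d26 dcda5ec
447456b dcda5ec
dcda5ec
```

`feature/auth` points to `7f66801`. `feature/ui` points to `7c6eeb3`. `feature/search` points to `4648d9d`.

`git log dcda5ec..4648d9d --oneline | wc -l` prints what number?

8

Reachable from 4648d9d: {051f05e, 1149d26, 447456b, 4648d9d, 488d255, 7f66801, 807560e, dcda5ec, ecee8a4}.
Reachable from dcda5ec: {dcda5ec}.
In 4648d9d's history but not dcda5ec's: {051f05e, 1149d26, 447456b, 4648d9d, 488d255, 7f66801, 807560e, ecee8a4} — 8 commits.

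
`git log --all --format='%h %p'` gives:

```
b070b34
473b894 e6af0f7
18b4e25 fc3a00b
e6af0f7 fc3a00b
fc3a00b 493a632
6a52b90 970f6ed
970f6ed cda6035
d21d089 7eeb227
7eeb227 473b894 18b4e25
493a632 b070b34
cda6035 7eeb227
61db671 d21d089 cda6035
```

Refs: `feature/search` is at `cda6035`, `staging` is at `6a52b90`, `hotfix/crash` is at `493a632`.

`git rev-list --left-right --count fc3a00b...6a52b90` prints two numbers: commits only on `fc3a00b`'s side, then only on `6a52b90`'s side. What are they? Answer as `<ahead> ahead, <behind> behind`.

Reachable from fc3a00b: {493a632, b070b34, fc3a00b}.
Reachable from 6a52b90: {18b4e25, 473b894, 493a632, 6a52b90, 7eeb227, 970f6ed, b070b34, cda6035, e6af0f7, fc3a00b}.
Only in fc3a00b's history (ahead): {} — 0.
Only in 6a52b90's history (behind): {18b4e25, 473b894, 6a52b90, 7eeb227, 970f6ed, cda6035, e6af0f7} — 7.

0 ahead, 7 behind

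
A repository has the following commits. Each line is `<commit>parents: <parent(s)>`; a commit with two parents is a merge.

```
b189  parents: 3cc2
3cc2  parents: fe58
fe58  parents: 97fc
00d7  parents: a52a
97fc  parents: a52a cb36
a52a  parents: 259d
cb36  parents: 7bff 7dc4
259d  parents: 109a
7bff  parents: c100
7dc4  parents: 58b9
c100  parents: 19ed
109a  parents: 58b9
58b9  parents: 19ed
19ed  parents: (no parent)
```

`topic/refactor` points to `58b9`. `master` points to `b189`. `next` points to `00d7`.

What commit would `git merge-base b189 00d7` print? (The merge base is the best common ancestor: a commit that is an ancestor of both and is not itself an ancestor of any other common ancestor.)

Ancestors of b189: {109a, 19ed, 259d, 3cc2, 58b9, 7bff, 7dc4, 97fc, a52a, b189, c100, cb36, fe58}.
Ancestors of 00d7: {00d7, 109a, 19ed, 259d, 58b9, a52a}.
Common ancestors: {109a, 19ed, 259d, 58b9, a52a}.
Among these, a52a is not an ancestor of any other common ancestor — it is the merge base.

a52a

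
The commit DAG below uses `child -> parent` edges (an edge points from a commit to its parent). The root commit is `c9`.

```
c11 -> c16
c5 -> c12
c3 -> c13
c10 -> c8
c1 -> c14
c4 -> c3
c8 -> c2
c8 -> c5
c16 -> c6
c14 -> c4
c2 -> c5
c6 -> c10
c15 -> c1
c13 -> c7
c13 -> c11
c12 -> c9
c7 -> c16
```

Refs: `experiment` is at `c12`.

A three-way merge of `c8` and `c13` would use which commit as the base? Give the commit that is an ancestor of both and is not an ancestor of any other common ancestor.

Ancestors of c8: {c12, c2, c5, c8, c9}.
Ancestors of c13: {c10, c11, c12, c13, c16, c2, c5, c6, c7, c8, c9}.
Common ancestors: {c12, c2, c5, c8, c9}.
Among these, c8 is not an ancestor of any other common ancestor — it is the merge base.

c8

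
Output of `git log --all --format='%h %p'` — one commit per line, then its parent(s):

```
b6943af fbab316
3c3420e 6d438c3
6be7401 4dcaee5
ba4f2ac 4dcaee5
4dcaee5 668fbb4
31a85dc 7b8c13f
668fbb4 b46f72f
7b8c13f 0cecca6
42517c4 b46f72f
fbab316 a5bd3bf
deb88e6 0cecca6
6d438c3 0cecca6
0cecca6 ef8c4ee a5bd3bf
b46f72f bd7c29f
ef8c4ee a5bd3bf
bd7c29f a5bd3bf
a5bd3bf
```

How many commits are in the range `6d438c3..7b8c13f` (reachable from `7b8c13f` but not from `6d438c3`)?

1

Reachable from 7b8c13f: {0cecca6, 7b8c13f, a5bd3bf, ef8c4ee}.
Reachable from 6d438c3: {0cecca6, 6d438c3, a5bd3bf, ef8c4ee}.
In 7b8c13f's history but not 6d438c3's: {7b8c13f} — 1 commit.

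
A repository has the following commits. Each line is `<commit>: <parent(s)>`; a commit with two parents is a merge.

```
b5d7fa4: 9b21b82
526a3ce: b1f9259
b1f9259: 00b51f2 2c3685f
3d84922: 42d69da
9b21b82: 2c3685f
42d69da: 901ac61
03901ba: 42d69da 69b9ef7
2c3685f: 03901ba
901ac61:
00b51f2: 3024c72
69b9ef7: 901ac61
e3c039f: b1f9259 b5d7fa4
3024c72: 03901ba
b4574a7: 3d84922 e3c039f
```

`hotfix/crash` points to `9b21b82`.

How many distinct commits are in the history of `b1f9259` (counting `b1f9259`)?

8

Walking parent pointers from b1f9259: reachable set = {00b51f2, 03901ba, 2c3685f, 3024c72, 42d69da, 69b9ef7, 901ac61, b1f9259}.
That is 8 commits.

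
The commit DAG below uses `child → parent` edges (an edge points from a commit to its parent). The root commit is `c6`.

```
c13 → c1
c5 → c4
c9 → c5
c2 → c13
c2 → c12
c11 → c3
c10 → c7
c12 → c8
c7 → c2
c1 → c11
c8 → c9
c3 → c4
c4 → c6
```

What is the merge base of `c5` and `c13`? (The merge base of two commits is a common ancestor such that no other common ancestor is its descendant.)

Ancestors of c5: {c4, c5, c6}.
Ancestors of c13: {c1, c11, c13, c3, c4, c6}.
Common ancestors: {c4, c6}.
Among these, c4 is not an ancestor of any other common ancestor — it is the merge base.

c4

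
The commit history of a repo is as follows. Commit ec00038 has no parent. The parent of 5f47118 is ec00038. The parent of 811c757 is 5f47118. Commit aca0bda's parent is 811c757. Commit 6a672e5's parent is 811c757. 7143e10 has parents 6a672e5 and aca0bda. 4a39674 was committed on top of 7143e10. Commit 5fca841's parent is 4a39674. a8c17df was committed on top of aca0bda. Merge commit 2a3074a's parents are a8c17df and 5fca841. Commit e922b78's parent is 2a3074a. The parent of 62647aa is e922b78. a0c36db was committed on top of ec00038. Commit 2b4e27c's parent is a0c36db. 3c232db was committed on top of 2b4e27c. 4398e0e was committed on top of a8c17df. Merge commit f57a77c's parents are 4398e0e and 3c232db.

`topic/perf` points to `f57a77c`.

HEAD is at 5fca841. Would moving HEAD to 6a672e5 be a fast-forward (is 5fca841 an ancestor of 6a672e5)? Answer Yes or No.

No

A fast-forward from 5fca841 to 6a672e5 is possible iff 5fca841 is an ancestor of 6a672e5.
Ancestors of 6a672e5: {5f47118, 6a672e5, 811c757, ec00038}.
5fca841 is not among them, so fast-forward is not possible.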